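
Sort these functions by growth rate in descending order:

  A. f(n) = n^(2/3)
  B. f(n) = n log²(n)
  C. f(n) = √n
B > A > C

Comparing growth rates:
B = n log²(n) is O(n log² n)
A = n^(2/3) is O(n^(2/3))
C = √n is O(√n)

Therefore, the order from fastest to slowest is: B > A > C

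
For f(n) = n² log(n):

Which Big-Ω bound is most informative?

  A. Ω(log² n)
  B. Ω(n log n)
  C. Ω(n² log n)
C

f(n) = n² log(n) is Ω(n² log n).
All listed options are valid Big-Ω bounds (lower bounds),
but Ω(n² log n) is the tightest (largest valid bound).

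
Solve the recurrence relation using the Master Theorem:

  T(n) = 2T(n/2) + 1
Θ(n)

Master Theorem: a = 2, b = 2, f(n) = 1.
Compute the critical exponent d = log₂(2) = 1.
Compare f(n) = Θ(1) against n^d:
  k = 0 < d = 1, so f(n) = O(n^(d-ε)) — Case 1.
  The recursion cost dominates: T(n) = Θ(n^d) = Θ(n).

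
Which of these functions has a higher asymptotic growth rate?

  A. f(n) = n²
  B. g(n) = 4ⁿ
B

f(n) = n² is O(n²), while g(n) = 4ⁿ is O(4ⁿ).
Since O(4ⁿ) grows faster than O(n²), g(n) dominates.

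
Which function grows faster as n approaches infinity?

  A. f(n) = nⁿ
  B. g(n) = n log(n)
A

f(n) = nⁿ is O(nⁿ), while g(n) = n log(n) is O(n log n).
Since O(nⁿ) grows faster than O(n log n), f(n) dominates.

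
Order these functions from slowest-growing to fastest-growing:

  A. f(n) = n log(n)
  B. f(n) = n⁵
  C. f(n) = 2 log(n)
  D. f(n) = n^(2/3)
C < D < A < B

Comparing growth rates:
C = 2 log(n) is O(log n)
D = n^(2/3) is O(n^(2/3))
A = n log(n) is O(n log n)
B = n⁵ is O(n⁵)

Therefore, the order from slowest to fastest is: C < D < A < B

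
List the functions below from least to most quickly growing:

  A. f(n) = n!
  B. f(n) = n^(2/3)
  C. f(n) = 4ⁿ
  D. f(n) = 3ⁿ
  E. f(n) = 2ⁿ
B < E < D < C < A

Comparing growth rates:
B = n^(2/3) is O(n^(2/3))
E = 2ⁿ is O(2ⁿ)
D = 3ⁿ is O(3ⁿ)
C = 4ⁿ is O(4ⁿ)
A = n! is O(n!)

Therefore, the order from slowest to fastest is: B < E < D < C < A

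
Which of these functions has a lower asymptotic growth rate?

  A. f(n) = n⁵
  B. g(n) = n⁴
B

f(n) = n⁵ is O(n⁵), while g(n) = n⁴ is O(n⁴).
Since O(n⁴) grows slower than O(n⁵), g(n) is dominated.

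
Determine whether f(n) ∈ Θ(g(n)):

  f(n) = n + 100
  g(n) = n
True

f(n) = n + 100 and g(n) = n are both O(n).
Since they have the same asymptotic growth rate, f(n) = Θ(g(n)) is true.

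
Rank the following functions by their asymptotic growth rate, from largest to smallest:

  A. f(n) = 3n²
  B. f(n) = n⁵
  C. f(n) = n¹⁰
C > B > A

Comparing growth rates:
C = n¹⁰ is O(n¹⁰)
B = n⁵ is O(n⁵)
A = 3n² is O(n²)

Therefore, the order from fastest to slowest is: C > B > A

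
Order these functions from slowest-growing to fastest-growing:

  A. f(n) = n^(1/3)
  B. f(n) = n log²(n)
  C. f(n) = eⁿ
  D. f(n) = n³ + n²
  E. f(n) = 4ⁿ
A < B < D < C < E

Comparing growth rates:
A = n^(1/3) is O(n^(1/3))
B = n log²(n) is O(n log² n)
D = n³ + n² is O(n³)
C = eⁿ is O(eⁿ)
E = 4ⁿ is O(4ⁿ)

Therefore, the order from slowest to fastest is: A < B < D < C < E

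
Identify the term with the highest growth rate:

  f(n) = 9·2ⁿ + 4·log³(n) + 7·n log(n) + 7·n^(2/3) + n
9·2ⁿ

Looking at each term:
  - 9·2ⁿ is O(2ⁿ)
  - 4·log³(n) is O(log³ n)
  - 7·n log(n) is O(n log n)
  - 7·n^(2/3) is O(n^(2/3))
  - n is O(n)

The term 9·2ⁿ (O(2ⁿ)) grows fastest and dominates all others.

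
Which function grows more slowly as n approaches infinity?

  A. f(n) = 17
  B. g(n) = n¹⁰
A

f(n) = 17 is O(1), while g(n) = n¹⁰ is O(n¹⁰).
Since O(1) grows slower than O(n¹⁰), f(n) is dominated.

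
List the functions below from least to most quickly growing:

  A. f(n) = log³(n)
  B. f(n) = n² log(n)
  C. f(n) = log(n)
C < A < B

Comparing growth rates:
C = log(n) is O(log n)
A = log³(n) is O(log³ n)
B = n² log(n) is O(n² log n)

Therefore, the order from slowest to fastest is: C < A < B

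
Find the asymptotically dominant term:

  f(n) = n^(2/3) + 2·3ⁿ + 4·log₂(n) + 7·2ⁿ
2·3ⁿ

Looking at each term:
  - n^(2/3) is O(n^(2/3))
  - 2·3ⁿ is O(3ⁿ)
  - 4·log₂(n) is O(log n)
  - 7·2ⁿ is O(2ⁿ)

The term 2·3ⁿ (O(3ⁿ)) grows fastest and dominates all others.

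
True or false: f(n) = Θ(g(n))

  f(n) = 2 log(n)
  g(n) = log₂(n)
True

f(n) = 2 log(n) and g(n) = log₂(n) are both O(log n).
Since they have the same asymptotic growth rate, f(n) = Θ(g(n)) is true.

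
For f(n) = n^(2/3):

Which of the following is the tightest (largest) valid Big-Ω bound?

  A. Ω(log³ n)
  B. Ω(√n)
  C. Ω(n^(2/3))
C

f(n) = n^(2/3) is Ω(n^(2/3)).
All listed options are valid Big-Ω bounds (lower bounds),
but Ω(n^(2/3)) is the tightest (largest valid bound).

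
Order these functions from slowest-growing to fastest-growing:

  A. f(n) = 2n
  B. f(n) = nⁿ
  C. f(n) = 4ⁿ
A < C < B

Comparing growth rates:
A = 2n is O(n)
C = 4ⁿ is O(4ⁿ)
B = nⁿ is O(nⁿ)

Therefore, the order from slowest to fastest is: A < C < B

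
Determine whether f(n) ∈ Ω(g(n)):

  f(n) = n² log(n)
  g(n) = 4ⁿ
False

f(n) = n² log(n) is O(n² log n), and g(n) = 4ⁿ is O(4ⁿ).
Since O(n² log n) grows slower than O(4ⁿ), f(n) = Ω(g(n)) is false.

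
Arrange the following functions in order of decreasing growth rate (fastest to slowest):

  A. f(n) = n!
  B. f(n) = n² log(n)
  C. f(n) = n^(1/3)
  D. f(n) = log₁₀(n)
A > B > C > D

Comparing growth rates:
A = n! is O(n!)
B = n² log(n) is O(n² log n)
C = n^(1/3) is O(n^(1/3))
D = log₁₀(n) is O(log n)

Therefore, the order from fastest to slowest is: A > B > C > D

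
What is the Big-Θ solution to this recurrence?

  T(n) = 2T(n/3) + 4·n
Θ(n)

Master Theorem: a = 2, b = 3, f(n) = 4·n.
Compute the critical exponent d = log₃(2) = 0.631.
Compare f(n) = Θ(n) against n^d:
  k = 1 > d = 0.631, so f(n) = Ω(n^(d+ε)) — Case 3.
  Regularity: a·(n/b)^1/n^1 = a/b^1 = 2/3 < 1 ✓.
  The top-level work dominates: T(n) = Θ(f(n)) = Θ(n).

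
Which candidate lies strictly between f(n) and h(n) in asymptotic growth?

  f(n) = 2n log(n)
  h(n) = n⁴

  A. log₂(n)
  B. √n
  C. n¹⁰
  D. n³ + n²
D

We need g(n) with 2n log(n) = o(g(n)) and g(n) = o(n⁴), i.e. O(n log n) ≺ g ≺ O(n⁴).
Check each option:
  A. log₂(n) — O(log n) does not grow strictly faster than f(n)
  B. √n — O(√n) does not grow strictly faster than f(n)
  C. n¹⁰ — O(n¹⁰) does not grow strictly slower than h(n)
  D. n³ + n² — O(n³) is strictly between O(n log n) and O(n⁴) ✓

Only option D (n³ + n²) lies strictly between.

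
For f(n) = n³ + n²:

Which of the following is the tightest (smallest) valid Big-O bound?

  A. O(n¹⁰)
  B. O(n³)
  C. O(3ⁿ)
B

f(n) = n³ + n² is O(n³).
All listed options are valid Big-O bounds (upper bounds),
but O(n³) is the tightest (smallest valid bound).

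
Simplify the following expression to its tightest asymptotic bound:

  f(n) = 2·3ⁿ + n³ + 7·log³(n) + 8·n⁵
Θ(3ⁿ)

Order the terms by growth rate: 7·log³(n) ≺ n³ ≺ 8·n⁵ ≺ 2·3ⁿ.
The fastest-growing term 2·3ⁿ dominates as n → ∞; dropping its constant factor gives Θ(3ⁿ).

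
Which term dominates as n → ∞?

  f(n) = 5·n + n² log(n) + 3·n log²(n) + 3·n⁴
3·n⁴

Looking at each term:
  - 5·n is O(n)
  - n² log(n) is O(n² log n)
  - 3·n log²(n) is O(n log² n)
  - 3·n⁴ is O(n⁴)

The term 3·n⁴ (O(n⁴)) grows fastest and dominates all others.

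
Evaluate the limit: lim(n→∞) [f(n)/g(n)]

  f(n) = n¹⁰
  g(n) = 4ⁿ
0

Since n¹⁰ (O(n¹⁰)) grows slower than 4ⁿ (O(4ⁿ)),
the ratio f(n)/g(n) → 0 as n → ∞.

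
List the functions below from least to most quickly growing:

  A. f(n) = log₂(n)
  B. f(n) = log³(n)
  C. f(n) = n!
A < B < C

Comparing growth rates:
A = log₂(n) is O(log n)
B = log³(n) is O(log³ n)
C = n! is O(n!)

Therefore, the order from slowest to fastest is: A < B < C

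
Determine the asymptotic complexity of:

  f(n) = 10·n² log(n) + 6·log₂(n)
O(n² log n)

The dominant term in 10·n² log(n) + 6·log₂(n) is 10·n² log(n), which is Θ(n² log n).
Lower-order terms (6·log₂(n)) are asymptotically negligible.
Constants are absorbed, so the tightest bound is O(n² log n).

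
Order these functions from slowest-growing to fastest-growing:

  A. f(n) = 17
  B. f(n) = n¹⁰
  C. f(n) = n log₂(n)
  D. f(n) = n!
A < C < B < D

Comparing growth rates:
A = 17 is O(1)
C = n log₂(n) is O(n log n)
B = n¹⁰ is O(n¹⁰)
D = n! is O(n!)

Therefore, the order from slowest to fastest is: A < C < B < D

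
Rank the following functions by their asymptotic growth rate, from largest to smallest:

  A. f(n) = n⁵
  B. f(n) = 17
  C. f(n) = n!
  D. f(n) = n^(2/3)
C > A > D > B

Comparing growth rates:
C = n! is O(n!)
A = n⁵ is O(n⁵)
D = n^(2/3) is O(n^(2/3))
B = 17 is O(1)

Therefore, the order from fastest to slowest is: C > A > D > B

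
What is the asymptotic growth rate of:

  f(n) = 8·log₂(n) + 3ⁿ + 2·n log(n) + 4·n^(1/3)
Θ(3ⁿ)

Order the terms by growth rate: 8·log₂(n) ≺ 4·n^(1/3) ≺ 2·n log(n) ≺ 3ⁿ.
The fastest-growing term 3ⁿ dominates as n → ∞; dropping its constant factor gives Θ(3ⁿ).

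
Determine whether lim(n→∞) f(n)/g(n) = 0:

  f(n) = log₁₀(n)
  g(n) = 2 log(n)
False

f(n) = log₁₀(n) is O(log n), and g(n) = 2 log(n) is O(log n).
Since they have the same growth rate, f(n) = o(g(n)) is false.
(f = o(g) requires f to grow strictly slower, not equal.)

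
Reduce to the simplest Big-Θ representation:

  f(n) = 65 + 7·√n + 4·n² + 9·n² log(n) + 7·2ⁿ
Θ(2ⁿ)

Order the terms by growth rate: 65 ≺ 7·√n ≺ 4·n² ≺ 9·n² log(n) ≺ 7·2ⁿ.
The fastest-growing term 7·2ⁿ dominates as n → ∞; dropping its constant factor gives Θ(2ⁿ).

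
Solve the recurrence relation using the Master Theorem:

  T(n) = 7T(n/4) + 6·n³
Θ(n³)

Master Theorem: a = 7, b = 4, f(n) = 6·n³.
Compute the critical exponent d = log₄(7) = 1.404.
Compare f(n) = Θ(n³) against n^d:
  k = 3 > d = 1.404, so f(n) = Ω(n^(d+ε)) — Case 3.
  Regularity: a·(n/b)^3/n^3 = a/b^3 = 7/64 < 1 ✓.
  The top-level work dominates: T(n) = Θ(f(n)) = Θ(n³).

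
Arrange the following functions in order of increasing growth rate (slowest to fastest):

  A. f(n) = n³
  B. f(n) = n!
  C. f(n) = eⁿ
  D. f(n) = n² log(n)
D < A < C < B

Comparing growth rates:
D = n² log(n) is O(n² log n)
A = n³ is O(n³)
C = eⁿ is O(eⁿ)
B = n! is O(n!)

Therefore, the order from slowest to fastest is: D < A < C < B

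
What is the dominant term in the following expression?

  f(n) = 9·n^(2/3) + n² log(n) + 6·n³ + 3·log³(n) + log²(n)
6·n³

Looking at each term:
  - 9·n^(2/3) is O(n^(2/3))
  - n² log(n) is O(n² log n)
  - 6·n³ is O(n³)
  - 3·log³(n) is O(log³ n)
  - log²(n) is O(log² n)

The term 6·n³ (O(n³)) grows fastest and dominates all others.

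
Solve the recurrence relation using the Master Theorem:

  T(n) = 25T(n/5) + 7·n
Θ(n²)

Master Theorem: a = 25, b = 5, f(n) = 7·n.
Compute the critical exponent d = log₅(25) = 2.
Compare f(n) = Θ(n) against n^d:
  k = 1 < d = 2, so f(n) = O(n^(d-ε)) — Case 1.
  The recursion cost dominates: T(n) = Θ(n^d) = Θ(n²).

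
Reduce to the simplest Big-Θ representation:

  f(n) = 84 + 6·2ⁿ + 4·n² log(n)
Θ(2ⁿ)

Order the terms by growth rate: 84 ≺ 4·n² log(n) ≺ 6·2ⁿ.
The fastest-growing term 6·2ⁿ dominates as n → ∞; dropping its constant factor gives Θ(2ⁿ).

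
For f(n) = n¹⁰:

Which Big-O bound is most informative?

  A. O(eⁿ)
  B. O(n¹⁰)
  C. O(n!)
B

f(n) = n¹⁰ is O(n¹⁰).
All listed options are valid Big-O bounds (upper bounds),
but O(n¹⁰) is the tightest (smallest valid bound).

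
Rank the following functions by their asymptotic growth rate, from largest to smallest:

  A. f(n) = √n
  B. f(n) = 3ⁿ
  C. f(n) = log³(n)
B > A > C

Comparing growth rates:
B = 3ⁿ is O(3ⁿ)
A = √n is O(√n)
C = log³(n) is O(log³ n)

Therefore, the order from fastest to slowest is: B > A > C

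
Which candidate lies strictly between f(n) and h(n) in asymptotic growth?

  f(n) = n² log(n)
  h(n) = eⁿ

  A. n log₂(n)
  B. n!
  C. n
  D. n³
D

We need g(n) with n² log(n) = o(g(n)) and g(n) = o(eⁿ), i.e. O(n² log n) ≺ g ≺ O(eⁿ).
Check each option:
  A. n log₂(n) — O(n log n) does not grow strictly faster than f(n)
  B. n! — O(n!) does not grow strictly slower than h(n)
  C. n — O(n) does not grow strictly faster than f(n)
  D. n³ — O(n³) is strictly between O(n² log n) and O(eⁿ) ✓

Only option D (n³) lies strictly between.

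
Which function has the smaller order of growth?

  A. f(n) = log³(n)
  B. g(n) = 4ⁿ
A

f(n) = log³(n) is O(log³ n), while g(n) = 4ⁿ is O(4ⁿ).
Since O(log³ n) grows slower than O(4ⁿ), f(n) is dominated.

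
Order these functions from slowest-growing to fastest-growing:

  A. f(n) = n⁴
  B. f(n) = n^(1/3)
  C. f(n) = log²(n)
C < B < A

Comparing growth rates:
C = log²(n) is O(log² n)
B = n^(1/3) is O(n^(1/3))
A = n⁴ is O(n⁴)

Therefore, the order from slowest to fastest is: C < B < A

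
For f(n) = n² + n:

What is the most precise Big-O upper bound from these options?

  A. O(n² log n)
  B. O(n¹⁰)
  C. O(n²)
C

f(n) = n² + n is O(n²).
All listed options are valid Big-O bounds (upper bounds),
but O(n²) is the tightest (smallest valid bound).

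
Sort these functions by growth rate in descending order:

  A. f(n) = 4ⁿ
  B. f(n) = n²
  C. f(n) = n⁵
A > C > B

Comparing growth rates:
A = 4ⁿ is O(4ⁿ)
C = n⁵ is O(n⁵)
B = n² is O(n²)

Therefore, the order from fastest to slowest is: A > C > B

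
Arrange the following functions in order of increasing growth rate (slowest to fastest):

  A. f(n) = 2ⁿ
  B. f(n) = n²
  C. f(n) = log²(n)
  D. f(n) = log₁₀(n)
D < C < B < A

Comparing growth rates:
D = log₁₀(n) is O(log n)
C = log²(n) is O(log² n)
B = n² is O(n²)
A = 2ⁿ is O(2ⁿ)

Therefore, the order from slowest to fastest is: D < C < B < A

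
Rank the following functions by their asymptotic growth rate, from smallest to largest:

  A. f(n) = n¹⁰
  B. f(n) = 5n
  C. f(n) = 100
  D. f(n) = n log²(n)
C < B < D < A

Comparing growth rates:
C = 100 is O(1)
B = 5n is O(n)
D = n log²(n) is O(n log² n)
A = n¹⁰ is O(n¹⁰)

Therefore, the order from slowest to fastest is: C < B < D < A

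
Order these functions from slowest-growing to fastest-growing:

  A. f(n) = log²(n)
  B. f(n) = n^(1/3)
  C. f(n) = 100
C < A < B

Comparing growth rates:
C = 100 is O(1)
A = log²(n) is O(log² n)
B = n^(1/3) is O(n^(1/3))

Therefore, the order from slowest to fastest is: C < A < B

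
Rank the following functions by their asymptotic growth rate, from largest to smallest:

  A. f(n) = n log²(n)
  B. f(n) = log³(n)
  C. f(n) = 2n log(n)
A > C > B

Comparing growth rates:
A = n log²(n) is O(n log² n)
C = 2n log(n) is O(n log n)
B = log³(n) is O(log³ n)

Therefore, the order from fastest to slowest is: A > C > B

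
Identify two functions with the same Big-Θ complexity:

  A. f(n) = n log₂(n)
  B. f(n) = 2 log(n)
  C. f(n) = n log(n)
A and C

Examining each function:
  A. n log₂(n) is O(n log n)
  B. 2 log(n) is O(log n)
  C. n log(n) is O(n log n)

Functions A and C both have the same complexity class.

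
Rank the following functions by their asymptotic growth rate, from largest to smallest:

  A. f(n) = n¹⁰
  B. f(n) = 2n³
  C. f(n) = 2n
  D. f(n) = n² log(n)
A > B > D > C

Comparing growth rates:
A = n¹⁰ is O(n¹⁰)
B = 2n³ is O(n³)
D = n² log(n) is O(n² log n)
C = 2n is O(n)

Therefore, the order from fastest to slowest is: A > B > D > C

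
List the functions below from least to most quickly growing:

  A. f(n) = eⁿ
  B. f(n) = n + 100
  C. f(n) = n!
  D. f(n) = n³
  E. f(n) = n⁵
B < D < E < A < C

Comparing growth rates:
B = n + 100 is O(n)
D = n³ is O(n³)
E = n⁵ is O(n⁵)
A = eⁿ is O(eⁿ)
C = n! is O(n!)

Therefore, the order from slowest to fastest is: B < D < E < A < C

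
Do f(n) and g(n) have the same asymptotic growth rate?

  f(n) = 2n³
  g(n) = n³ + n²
True

f(n) = 2n³ and g(n) = n³ + n² are both O(n³).
Since they have the same asymptotic growth rate, f(n) = Θ(g(n)) is true.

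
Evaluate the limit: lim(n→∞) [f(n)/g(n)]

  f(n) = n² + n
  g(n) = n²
1

Since n² + n and n² have the same growth rate (O(n²)),
the ratio converges to a constant: 1.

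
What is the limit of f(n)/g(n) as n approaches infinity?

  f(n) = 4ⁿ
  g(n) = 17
∞

Since 4ⁿ (O(4ⁿ)) grows faster than 17 (O(1)),
the ratio f(n)/g(n) → ∞ as n → ∞.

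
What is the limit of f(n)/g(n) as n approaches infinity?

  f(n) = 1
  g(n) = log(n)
0

Since 1 (O(1)) grows slower than log(n) (O(log n)),
the ratio f(n)/g(n) → 0 as n → ∞.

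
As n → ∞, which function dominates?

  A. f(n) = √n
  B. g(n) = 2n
B

f(n) = √n is O(√n), while g(n) = 2n is O(n).
Since O(n) grows faster than O(√n), g(n) dominates.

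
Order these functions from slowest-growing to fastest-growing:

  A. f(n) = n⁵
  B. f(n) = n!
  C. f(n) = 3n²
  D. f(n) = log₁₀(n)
D < C < A < B

Comparing growth rates:
D = log₁₀(n) is O(log n)
C = 3n² is O(n²)
A = n⁵ is O(n⁵)
B = n! is O(n!)

Therefore, the order from slowest to fastest is: D < C < A < B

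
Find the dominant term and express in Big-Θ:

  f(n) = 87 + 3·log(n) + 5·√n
Θ(√n)

Order the terms by growth rate: 87 ≺ 3·log(n) ≺ 5·√n.
The fastest-growing term 5·√n dominates as n → ∞; dropping its constant factor gives Θ(√n).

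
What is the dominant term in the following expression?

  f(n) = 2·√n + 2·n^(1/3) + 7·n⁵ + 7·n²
7·n⁵

Looking at each term:
  - 2·√n is O(√n)
  - 2·n^(1/3) is O(n^(1/3))
  - 7·n⁵ is O(n⁵)
  - 7·n² is O(n²)

The term 7·n⁵ (O(n⁵)) grows fastest and dominates all others.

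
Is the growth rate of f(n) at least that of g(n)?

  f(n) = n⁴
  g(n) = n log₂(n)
True

f(n) = n⁴ is O(n⁴), and g(n) = n log₂(n) is O(n log n).
Since O(n⁴) grows at least as fast as O(n log n), f(n) = Ω(g(n)) is true.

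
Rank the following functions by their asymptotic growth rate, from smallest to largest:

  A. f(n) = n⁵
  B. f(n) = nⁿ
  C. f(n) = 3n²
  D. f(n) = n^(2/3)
D < C < A < B

Comparing growth rates:
D = n^(2/3) is O(n^(2/3))
C = 3n² is O(n²)
A = n⁵ is O(n⁵)
B = nⁿ is O(nⁿ)

Therefore, the order from slowest to fastest is: D < C < A < B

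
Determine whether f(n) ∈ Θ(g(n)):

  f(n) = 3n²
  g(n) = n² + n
True

f(n) = 3n² and g(n) = n² + n are both O(n²).
Since they have the same asymptotic growth rate, f(n) = Θ(g(n)) is true.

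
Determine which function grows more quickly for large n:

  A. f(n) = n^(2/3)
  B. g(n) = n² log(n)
B

f(n) = n^(2/3) is O(n^(2/3)), while g(n) = n² log(n) is O(n² log n).
Since O(n² log n) grows faster than O(n^(2/3)), g(n) dominates.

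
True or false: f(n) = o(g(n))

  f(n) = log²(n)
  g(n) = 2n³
True

f(n) = log²(n) is O(log² n), and g(n) = 2n³ is O(n³).
Since O(log² n) grows strictly slower than O(n³), f(n) = o(g(n)) is true.
This means lim(n→∞) f(n)/g(n) = 0.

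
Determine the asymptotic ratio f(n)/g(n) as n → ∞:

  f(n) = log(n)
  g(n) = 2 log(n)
1/2

Since log(n) and 2 log(n) have the same growth rate (O(log n)),
the ratio converges to a constant: 1/2.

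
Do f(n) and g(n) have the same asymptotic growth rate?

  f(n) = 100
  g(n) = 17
True

f(n) = 100 and g(n) = 17 are both O(1).
Since they have the same asymptotic growth rate, f(n) = Θ(g(n)) is true.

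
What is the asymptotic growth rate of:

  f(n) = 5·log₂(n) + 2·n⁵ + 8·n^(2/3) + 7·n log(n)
Θ(n⁵)

Order the terms by growth rate: 5·log₂(n) ≺ 8·n^(2/3) ≺ 7·n log(n) ≺ 2·n⁵.
The fastest-growing term 2·n⁵ dominates as n → ∞; dropping its constant factor gives Θ(n⁵).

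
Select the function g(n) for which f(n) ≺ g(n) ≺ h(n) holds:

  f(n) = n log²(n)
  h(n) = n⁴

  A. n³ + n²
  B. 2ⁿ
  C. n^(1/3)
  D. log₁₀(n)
A

We need g(n) with n log²(n) = o(g(n)) and g(n) = o(n⁴), i.e. O(n log² n) ≺ g ≺ O(n⁴).
Check each option:
  A. n³ + n² — O(n³) is strictly between O(n log² n) and O(n⁴) ✓
  B. 2ⁿ — O(2ⁿ) does not grow strictly slower than h(n)
  C. n^(1/3) — O(n^(1/3)) does not grow strictly faster than f(n)
  D. log₁₀(n) — O(log n) does not grow strictly faster than f(n)

Only option A (n³ + n²) lies strictly between.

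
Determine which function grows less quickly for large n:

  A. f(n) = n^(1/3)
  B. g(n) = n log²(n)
A

f(n) = n^(1/3) is O(n^(1/3)), while g(n) = n log²(n) is O(n log² n).
Since O(n^(1/3)) grows slower than O(n log² n), f(n) is dominated.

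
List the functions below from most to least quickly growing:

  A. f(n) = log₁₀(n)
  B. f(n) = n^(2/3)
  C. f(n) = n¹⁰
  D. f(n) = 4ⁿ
D > C > B > A

Comparing growth rates:
D = 4ⁿ is O(4ⁿ)
C = n¹⁰ is O(n¹⁰)
B = n^(2/3) is O(n^(2/3))
A = log₁₀(n) is O(log n)

Therefore, the order from fastest to slowest is: D > C > B > A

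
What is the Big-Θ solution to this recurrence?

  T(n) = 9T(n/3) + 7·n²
Θ(n² log n)

Master Theorem: a = 9, b = 3, f(n) = 7·n².
Compute the critical exponent d = log₃(9) = 2.
Compare f(n) = Θ(n²) against n^d:
  k = 2 = d, so f(n) = Θ(n^d) — Case 2.
  Work is balanced across levels: T(n) = Θ(n^d log n) = Θ(n² log n).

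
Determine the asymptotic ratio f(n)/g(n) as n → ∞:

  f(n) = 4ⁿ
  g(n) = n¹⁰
∞

Since 4ⁿ (O(4ⁿ)) grows faster than n¹⁰ (O(n¹⁰)),
the ratio f(n)/g(n) → ∞ as n → ∞.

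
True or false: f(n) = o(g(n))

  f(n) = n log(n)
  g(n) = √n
False

f(n) = n log(n) is O(n log n), and g(n) = √n is O(√n).
Since O(n log n) grows faster than or equal to O(√n), f(n) = o(g(n)) is false.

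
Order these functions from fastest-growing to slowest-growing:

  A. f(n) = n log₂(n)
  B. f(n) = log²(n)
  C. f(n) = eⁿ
C > A > B

Comparing growth rates:
C = eⁿ is O(eⁿ)
A = n log₂(n) is O(n log n)
B = log²(n) is O(log² n)

Therefore, the order from fastest to slowest is: C > A > B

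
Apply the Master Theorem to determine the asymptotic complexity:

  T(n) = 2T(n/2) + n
Θ(n log n)

Master Theorem: a = 2, b = 2, f(n) = n.
Compute the critical exponent d = log₂(2) = 1.
Compare f(n) = Θ(n) against n^d:
  k = 1 = d, so f(n) = Θ(n^d) — Case 2.
  Work is balanced across levels: T(n) = Θ(n^d log n) = Θ(n log n).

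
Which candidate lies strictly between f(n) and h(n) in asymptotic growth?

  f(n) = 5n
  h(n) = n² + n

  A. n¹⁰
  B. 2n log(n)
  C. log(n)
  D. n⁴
B

We need g(n) with 5n = o(g(n)) and g(n) = o(n² + n), i.e. O(n) ≺ g ≺ O(n²).
Check each option:
  A. n¹⁰ — O(n¹⁰) does not grow strictly slower than h(n)
  B. 2n log(n) — O(n log n) is strictly between O(n) and O(n²) ✓
  C. log(n) — O(log n) does not grow strictly faster than f(n)
  D. n⁴ — O(n⁴) does not grow strictly slower than h(n)

Only option B (2n log(n)) lies strictly between.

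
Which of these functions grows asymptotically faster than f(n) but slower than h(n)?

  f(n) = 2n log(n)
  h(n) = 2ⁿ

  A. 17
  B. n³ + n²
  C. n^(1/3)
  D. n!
B

We need g(n) with 2n log(n) = o(g(n)) and g(n) = o(2ⁿ), i.e. O(n log n) ≺ g ≺ O(2ⁿ).
Check each option:
  A. 17 — O(1) does not grow strictly faster than f(n)
  B. n³ + n² — O(n³) is strictly between O(n log n) and O(2ⁿ) ✓
  C. n^(1/3) — O(n^(1/3)) does not grow strictly faster than f(n)
  D. n! — O(n!) does not grow strictly slower than h(n)

Only option B (n³ + n²) lies strictly between.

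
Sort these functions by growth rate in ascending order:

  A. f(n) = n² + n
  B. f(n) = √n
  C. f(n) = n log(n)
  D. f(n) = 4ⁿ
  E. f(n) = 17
E < B < C < A < D

Comparing growth rates:
E = 17 is O(1)
B = √n is O(√n)
C = n log(n) is O(n log n)
A = n² + n is O(n²)
D = 4ⁿ is O(4ⁿ)

Therefore, the order from slowest to fastest is: E < B < C < A < D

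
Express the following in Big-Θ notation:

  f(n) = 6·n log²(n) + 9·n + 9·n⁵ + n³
Θ(n⁵)

Order the terms by growth rate: 9·n ≺ 6·n log²(n) ≺ n³ ≺ 9·n⁵.
The fastest-growing term 9·n⁵ dominates as n → ∞; dropping its constant factor gives Θ(n⁵).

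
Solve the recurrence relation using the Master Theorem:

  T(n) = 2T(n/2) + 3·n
Θ(n log n)

Master Theorem: a = 2, b = 2, f(n) = 3·n.
Compute the critical exponent d = log₂(2) = 1.
Compare f(n) = Θ(n) against n^d:
  k = 1 = d, so f(n) = Θ(n^d) — Case 2.
  Work is balanced across levels: T(n) = Θ(n^d log n) = Θ(n log n).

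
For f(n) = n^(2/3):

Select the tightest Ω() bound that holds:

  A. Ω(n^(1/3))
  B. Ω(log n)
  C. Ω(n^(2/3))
C

f(n) = n^(2/3) is Ω(n^(2/3)).
All listed options are valid Big-Ω bounds (lower bounds),
but Ω(n^(2/3)) is the tightest (largest valid bound).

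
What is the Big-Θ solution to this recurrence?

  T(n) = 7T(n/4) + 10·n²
Θ(n²)

Master Theorem: a = 7, b = 4, f(n) = 10·n².
Compute the critical exponent d = log₄(7) = 1.404.
Compare f(n) = Θ(n²) against n^d:
  k = 2 > d = 1.404, so f(n) = Ω(n^(d+ε)) — Case 3.
  Regularity: a·(n/b)^2/n^2 = a/b^2 = 7/16 < 1 ✓.
  The top-level work dominates: T(n) = Θ(f(n)) = Θ(n²).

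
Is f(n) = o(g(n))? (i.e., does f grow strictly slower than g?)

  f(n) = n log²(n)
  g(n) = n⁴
True

f(n) = n log²(n) is O(n log² n), and g(n) = n⁴ is O(n⁴).
Since O(n log² n) grows strictly slower than O(n⁴), f(n) = o(g(n)) is true.
This means lim(n→∞) f(n)/g(n) = 0.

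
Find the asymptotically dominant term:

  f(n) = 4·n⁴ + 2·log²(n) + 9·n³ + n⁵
n⁵

Looking at each term:
  - 4·n⁴ is O(n⁴)
  - 2·log²(n) is O(log² n)
  - 9·n³ is O(n³)
  - n⁵ is O(n⁵)

The term n⁵ (O(n⁵)) grows fastest and dominates all others.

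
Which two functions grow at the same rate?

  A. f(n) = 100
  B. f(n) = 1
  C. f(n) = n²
A and B

Examining each function:
  A. 100 is O(1)
  B. 1 is O(1)
  C. n² is O(n²)

Functions A and B both have the same complexity class.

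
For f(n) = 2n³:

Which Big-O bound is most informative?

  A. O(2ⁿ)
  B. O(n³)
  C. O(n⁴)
B

f(n) = 2n³ is O(n³).
All listed options are valid Big-O bounds (upper bounds),
but O(n³) is the tightest (smallest valid bound).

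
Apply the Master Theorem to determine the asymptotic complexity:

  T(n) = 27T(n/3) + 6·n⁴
Θ(n⁴)

Master Theorem: a = 27, b = 3, f(n) = 6·n⁴.
Compute the critical exponent d = log₃(27) = 3.
Compare f(n) = Θ(n⁴) against n^d:
  k = 4 > d = 3, so f(n) = Ω(n^(d+ε)) — Case 3.
  Regularity: a·(n/b)^4/n^4 = a/b^4 = 27/81 < 1 ✓.
  The top-level work dominates: T(n) = Θ(f(n)) = Θ(n⁴).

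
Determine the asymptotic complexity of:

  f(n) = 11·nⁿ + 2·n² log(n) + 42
O(nⁿ)

The dominant term in 11·nⁿ + 2·n² log(n) + 42 is 11·nⁿ, which is Θ(nⁿ).
Lower-order terms (2·n² log(n), 42) are asymptotically negligible.
Constants are absorbed, so the tightest bound is O(nⁿ).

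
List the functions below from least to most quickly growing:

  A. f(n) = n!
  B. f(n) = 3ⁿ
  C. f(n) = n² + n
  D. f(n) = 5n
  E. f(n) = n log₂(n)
D < E < C < B < A

Comparing growth rates:
D = 5n is O(n)
E = n log₂(n) is O(n log n)
C = n² + n is O(n²)
B = 3ⁿ is O(3ⁿ)
A = n! is O(n!)

Therefore, the order from slowest to fastest is: D < E < C < B < A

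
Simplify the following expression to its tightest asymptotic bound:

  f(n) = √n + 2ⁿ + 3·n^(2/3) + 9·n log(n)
Θ(2ⁿ)

Order the terms by growth rate: √n ≺ 3·n^(2/3) ≺ 9·n log(n) ≺ 2ⁿ.
The fastest-growing term 2ⁿ dominates as n → ∞; dropping its constant factor gives Θ(2ⁿ).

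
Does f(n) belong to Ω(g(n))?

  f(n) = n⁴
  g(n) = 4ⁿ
False

f(n) = n⁴ is O(n⁴), and g(n) = 4ⁿ is O(4ⁿ).
Since O(n⁴) grows slower than O(4ⁿ), f(n) = Ω(g(n)) is false.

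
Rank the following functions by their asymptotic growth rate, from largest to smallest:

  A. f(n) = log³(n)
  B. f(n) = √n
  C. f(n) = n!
C > B > A

Comparing growth rates:
C = n! is O(n!)
B = √n is O(√n)
A = log³(n) is O(log³ n)

Therefore, the order from fastest to slowest is: C > B > A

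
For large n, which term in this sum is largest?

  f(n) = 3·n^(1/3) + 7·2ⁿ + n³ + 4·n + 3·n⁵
7·2ⁿ

Looking at each term:
  - 3·n^(1/3) is O(n^(1/3))
  - 7·2ⁿ is O(2ⁿ)
  - n³ is O(n³)
  - 4·n is O(n)
  - 3·n⁵ is O(n⁵)

The term 7·2ⁿ (O(2ⁿ)) grows fastest and dominates all others.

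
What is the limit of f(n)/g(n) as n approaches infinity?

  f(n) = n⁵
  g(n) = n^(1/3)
∞

Since n⁵ (O(n⁵)) grows faster than n^(1/3) (O(n^(1/3))),
the ratio f(n)/g(n) → ∞ as n → ∞.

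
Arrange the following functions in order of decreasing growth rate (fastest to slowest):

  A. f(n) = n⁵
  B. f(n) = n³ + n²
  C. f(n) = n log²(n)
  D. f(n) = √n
A > B > C > D

Comparing growth rates:
A = n⁵ is O(n⁵)
B = n³ + n² is O(n³)
C = n log²(n) is O(n log² n)
D = √n is O(√n)

Therefore, the order from fastest to slowest is: A > B > C > D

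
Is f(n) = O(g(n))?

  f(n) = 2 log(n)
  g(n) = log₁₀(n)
True

f(n) = 2 log(n) and g(n) = log₁₀(n) are both O(log n).
Big-O permits equal growth rates (f ≤ c·g for some c), so f(n) = O(g(n)) is true.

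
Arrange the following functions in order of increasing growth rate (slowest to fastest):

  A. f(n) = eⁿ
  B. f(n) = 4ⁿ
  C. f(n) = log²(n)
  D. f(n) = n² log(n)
C < D < A < B

Comparing growth rates:
C = log²(n) is O(log² n)
D = n² log(n) is O(n² log n)
A = eⁿ is O(eⁿ)
B = 4ⁿ is O(4ⁿ)

Therefore, the order from slowest to fastest is: C < D < A < B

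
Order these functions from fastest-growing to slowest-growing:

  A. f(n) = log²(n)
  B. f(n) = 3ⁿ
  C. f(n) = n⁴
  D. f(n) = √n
B > C > D > A

Comparing growth rates:
B = 3ⁿ is O(3ⁿ)
C = n⁴ is O(n⁴)
D = √n is O(√n)
A = log²(n) is O(log² n)

Therefore, the order from fastest to slowest is: B > C > D > A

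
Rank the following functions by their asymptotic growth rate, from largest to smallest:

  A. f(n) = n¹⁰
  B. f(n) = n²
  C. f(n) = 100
A > B > C

Comparing growth rates:
A = n¹⁰ is O(n¹⁰)
B = n² is O(n²)
C = 100 is O(1)

Therefore, the order from fastest to slowest is: A > B > C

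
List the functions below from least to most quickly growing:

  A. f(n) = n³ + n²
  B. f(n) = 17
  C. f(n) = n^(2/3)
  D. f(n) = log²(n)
B < D < C < A

Comparing growth rates:
B = 17 is O(1)
D = log²(n) is O(log² n)
C = n^(2/3) is O(n^(2/3))
A = n³ + n² is O(n³)

Therefore, the order from slowest to fastest is: B < D < C < A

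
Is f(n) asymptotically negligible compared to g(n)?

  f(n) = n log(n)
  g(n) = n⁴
True

f(n) = n log(n) is O(n log n), and g(n) = n⁴ is O(n⁴).
Since O(n log n) grows strictly slower than O(n⁴), f(n) = o(g(n)) is true.
This means lim(n→∞) f(n)/g(n) = 0.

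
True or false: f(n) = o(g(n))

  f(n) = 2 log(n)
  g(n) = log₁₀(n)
False

f(n) = 2 log(n) is O(log n), and g(n) = log₁₀(n) is O(log n).
Since they have the same growth rate, f(n) = o(g(n)) is false.
(f = o(g) requires f to grow strictly slower, not equal.)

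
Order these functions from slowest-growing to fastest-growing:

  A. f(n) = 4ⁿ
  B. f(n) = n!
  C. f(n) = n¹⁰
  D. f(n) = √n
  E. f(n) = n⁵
D < E < C < A < B

Comparing growth rates:
D = √n is O(√n)
E = n⁵ is O(n⁵)
C = n¹⁰ is O(n¹⁰)
A = 4ⁿ is O(4ⁿ)
B = n! is O(n!)

Therefore, the order from slowest to fastest is: D < E < C < A < B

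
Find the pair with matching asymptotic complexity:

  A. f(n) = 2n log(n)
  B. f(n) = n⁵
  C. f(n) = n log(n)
A and C

Examining each function:
  A. 2n log(n) is O(n log n)
  B. n⁵ is O(n⁵)
  C. n log(n) is O(n log n)

Functions A and C both have the same complexity class.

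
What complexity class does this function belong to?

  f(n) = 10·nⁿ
O(nⁿ)

The dominant term in 10·nⁿ is 10·nⁿ, which is Θ(nⁿ).
Constants are absorbed, so the tightest bound is O(nⁿ).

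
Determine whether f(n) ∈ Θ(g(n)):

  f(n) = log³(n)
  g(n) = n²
False

f(n) = log³(n) is O(log³ n), and g(n) = n² is O(n²).
Since they have different growth rates, f(n) = Θ(g(n)) is false.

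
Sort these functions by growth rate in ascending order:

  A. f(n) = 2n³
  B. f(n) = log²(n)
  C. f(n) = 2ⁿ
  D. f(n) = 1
D < B < A < C

Comparing growth rates:
D = 1 is O(1)
B = log²(n) is O(log² n)
A = 2n³ is O(n³)
C = 2ⁿ is O(2ⁿ)

Therefore, the order from slowest to fastest is: D < B < A < C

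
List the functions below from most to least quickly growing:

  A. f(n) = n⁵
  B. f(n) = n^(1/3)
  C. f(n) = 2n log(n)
A > C > B

Comparing growth rates:
A = n⁵ is O(n⁵)
C = 2n log(n) is O(n log n)
B = n^(1/3) is O(n^(1/3))

Therefore, the order from fastest to slowest is: A > C > B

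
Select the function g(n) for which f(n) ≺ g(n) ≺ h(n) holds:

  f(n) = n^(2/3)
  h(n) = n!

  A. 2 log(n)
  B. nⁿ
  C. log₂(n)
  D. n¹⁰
D

We need g(n) with n^(2/3) = o(g(n)) and g(n) = o(n!), i.e. O(n^(2/3)) ≺ g ≺ O(n!).
Check each option:
  A. 2 log(n) — O(log n) does not grow strictly faster than f(n)
  B. nⁿ — O(nⁿ) does not grow strictly slower than h(n)
  C. log₂(n) — O(log n) does not grow strictly faster than f(n)
  D. n¹⁰ — O(n¹⁰) is strictly between O(n^(2/3)) and O(n!) ✓

Only option D (n¹⁰) lies strictly between.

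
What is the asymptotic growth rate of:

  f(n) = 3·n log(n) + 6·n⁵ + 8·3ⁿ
Θ(3ⁿ)

Order the terms by growth rate: 3·n log(n) ≺ 6·n⁵ ≺ 8·3ⁿ.
The fastest-growing term 8·3ⁿ dominates as n → ∞; dropping its constant factor gives Θ(3ⁿ).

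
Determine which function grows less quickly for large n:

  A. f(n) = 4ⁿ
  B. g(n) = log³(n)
B

f(n) = 4ⁿ is O(4ⁿ), while g(n) = log³(n) is O(log³ n).
Since O(log³ n) grows slower than O(4ⁿ), g(n) is dominated.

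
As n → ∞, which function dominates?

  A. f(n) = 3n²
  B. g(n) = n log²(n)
A

f(n) = 3n² is O(n²), while g(n) = n log²(n) is O(n log² n).
Since O(n²) grows faster than O(n log² n), f(n) dominates.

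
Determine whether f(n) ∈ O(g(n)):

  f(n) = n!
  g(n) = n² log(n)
False

f(n) = n! is O(n!), and g(n) = n² log(n) is O(n² log n).
Since O(n!) grows faster than O(n² log n), f(n) = O(g(n)) is false.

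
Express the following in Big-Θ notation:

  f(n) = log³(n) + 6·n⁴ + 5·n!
Θ(n!)

Order the terms by growth rate: log³(n) ≺ 6·n⁴ ≺ 5·n!.
The fastest-growing term 5·n! dominates as n → ∞; dropping its constant factor gives Θ(n!).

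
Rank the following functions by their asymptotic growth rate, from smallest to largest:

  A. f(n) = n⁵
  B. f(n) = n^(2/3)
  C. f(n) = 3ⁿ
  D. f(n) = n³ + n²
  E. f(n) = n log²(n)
B < E < D < A < C

Comparing growth rates:
B = n^(2/3) is O(n^(2/3))
E = n log²(n) is O(n log² n)
D = n³ + n² is O(n³)
A = n⁵ is O(n⁵)
C = 3ⁿ is O(3ⁿ)

Therefore, the order from slowest to fastest is: B < E < D < A < C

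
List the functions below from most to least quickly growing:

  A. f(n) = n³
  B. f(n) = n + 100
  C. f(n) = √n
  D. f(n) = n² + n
A > D > B > C

Comparing growth rates:
A = n³ is O(n³)
D = n² + n is O(n²)
B = n + 100 is O(n)
C = √n is O(√n)

Therefore, the order from fastest to slowest is: A > D > B > C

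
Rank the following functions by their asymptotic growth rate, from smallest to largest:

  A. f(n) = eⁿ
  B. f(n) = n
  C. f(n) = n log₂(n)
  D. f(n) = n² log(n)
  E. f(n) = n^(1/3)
E < B < C < D < A

Comparing growth rates:
E = n^(1/3) is O(n^(1/3))
B = n is O(n)
C = n log₂(n) is O(n log n)
D = n² log(n) is O(n² log n)
A = eⁿ is O(eⁿ)

Therefore, the order from slowest to fastest is: E < B < C < D < A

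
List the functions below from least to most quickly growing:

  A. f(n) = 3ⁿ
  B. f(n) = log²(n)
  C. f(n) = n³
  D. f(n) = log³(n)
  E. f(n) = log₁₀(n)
E < B < D < C < A

Comparing growth rates:
E = log₁₀(n) is O(log n)
B = log²(n) is O(log² n)
D = log³(n) is O(log³ n)
C = n³ is O(n³)
A = 3ⁿ is O(3ⁿ)

Therefore, the order from slowest to fastest is: E < B < D < C < A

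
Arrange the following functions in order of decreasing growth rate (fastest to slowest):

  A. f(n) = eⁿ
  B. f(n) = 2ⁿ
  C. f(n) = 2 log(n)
A > B > C

Comparing growth rates:
A = eⁿ is O(eⁿ)
B = 2ⁿ is O(2ⁿ)
C = 2 log(n) is O(log n)

Therefore, the order from fastest to slowest is: A > B > C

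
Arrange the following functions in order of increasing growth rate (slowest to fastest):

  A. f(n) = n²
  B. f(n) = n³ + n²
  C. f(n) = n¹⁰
A < B < C

Comparing growth rates:
A = n² is O(n²)
B = n³ + n² is O(n³)
C = n¹⁰ is O(n¹⁰)

Therefore, the order from slowest to fastest is: A < B < C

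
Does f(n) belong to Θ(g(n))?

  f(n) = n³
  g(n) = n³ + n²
True

f(n) = n³ and g(n) = n³ + n² are both O(n³).
Since they have the same asymptotic growth rate, f(n) = Θ(g(n)) is true.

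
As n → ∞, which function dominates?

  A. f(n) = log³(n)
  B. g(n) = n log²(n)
B

f(n) = log³(n) is O(log³ n), while g(n) = n log²(n) is O(n log² n).
Since O(n log² n) grows faster than O(log³ n), g(n) dominates.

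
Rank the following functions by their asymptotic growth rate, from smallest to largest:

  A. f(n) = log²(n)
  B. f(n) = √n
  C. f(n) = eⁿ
A < B < C

Comparing growth rates:
A = log²(n) is O(log² n)
B = √n is O(√n)
C = eⁿ is O(eⁿ)

Therefore, the order from slowest to fastest is: A < B < C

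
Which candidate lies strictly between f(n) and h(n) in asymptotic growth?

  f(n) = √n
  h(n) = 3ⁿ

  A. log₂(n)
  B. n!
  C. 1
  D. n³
D

We need g(n) with √n = o(g(n)) and g(n) = o(3ⁿ), i.e. O(√n) ≺ g ≺ O(3ⁿ).
Check each option:
  A. log₂(n) — O(log n) does not grow strictly faster than f(n)
  B. n! — O(n!) does not grow strictly slower than h(n)
  C. 1 — O(1) does not grow strictly faster than f(n)
  D. n³ — O(n³) is strictly between O(√n) and O(3ⁿ) ✓

Only option D (n³) lies strictly between.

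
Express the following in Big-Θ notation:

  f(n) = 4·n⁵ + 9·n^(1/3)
Θ(n⁵)

Order the terms by growth rate: 9·n^(1/3) ≺ 4·n⁵.
The fastest-growing term 4·n⁵ dominates as n → ∞; dropping its constant factor gives Θ(n⁵).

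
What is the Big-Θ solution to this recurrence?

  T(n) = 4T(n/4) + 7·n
Θ(n log n)

Master Theorem: a = 4, b = 4, f(n) = 7·n.
Compute the critical exponent d = log₄(4) = 1.
Compare f(n) = Θ(n) against n^d:
  k = 1 = d, so f(n) = Θ(n^d) — Case 2.
  Work is balanced across levels: T(n) = Θ(n^d log n) = Θ(n log n).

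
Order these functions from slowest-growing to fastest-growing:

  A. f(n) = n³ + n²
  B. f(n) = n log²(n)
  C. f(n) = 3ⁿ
B < A < C

Comparing growth rates:
B = n log²(n) is O(n log² n)
A = n³ + n² is O(n³)
C = 3ⁿ is O(3ⁿ)

Therefore, the order from slowest to fastest is: B < A < C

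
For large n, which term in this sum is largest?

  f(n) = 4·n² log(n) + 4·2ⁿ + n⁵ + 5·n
4·2ⁿ

Looking at each term:
  - 4·n² log(n) is O(n² log n)
  - 4·2ⁿ is O(2ⁿ)
  - n⁵ is O(n⁵)
  - 5·n is O(n)

The term 4·2ⁿ (O(2ⁿ)) grows fastest and dominates all others.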